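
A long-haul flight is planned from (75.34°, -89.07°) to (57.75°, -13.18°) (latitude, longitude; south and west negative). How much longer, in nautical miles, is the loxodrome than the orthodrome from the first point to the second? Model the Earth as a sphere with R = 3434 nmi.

123 nmi

Great circle: cos σ = sin φ₁ sin φ₂ + cos φ₁ cos φ₂ cos Δλ,  σ = 0.5527 rad → d_gc = 1897.9 nmi
Rhumb line: Δψ = -0.8098, q = Δφ/Δψ = 0.3791, d_rh = R√(Δφ²+q²Δλ²) = 2021.1 nmi
Excess = 2021.1 − 1897.9 = 123.2 ≈ 123 nmi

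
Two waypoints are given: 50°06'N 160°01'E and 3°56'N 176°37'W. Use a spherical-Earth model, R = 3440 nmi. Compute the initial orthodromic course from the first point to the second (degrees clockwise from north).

N = sin Δλ·cos φ₂ = +0.3957;  D = cos φ₁ sin φ₂ − sin φ₁ cos φ₂ cos Δλ = -0.6586
initial course = atan2(N, D) = 149.00°

149.0°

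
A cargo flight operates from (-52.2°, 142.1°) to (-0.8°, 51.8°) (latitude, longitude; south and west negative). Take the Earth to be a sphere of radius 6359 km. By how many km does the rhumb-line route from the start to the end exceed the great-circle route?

297 km

Great circle: cos σ = sin φ₁ sin φ₂ + cos φ₁ cos φ₂ cos Δλ,  σ = 1.5630 rad → d_gc = 9938.9 km
Rhumb line: Δψ = +1.0579, q = Δφ/Δψ = 0.8480, d_rh = R√(Δφ²+q²Δλ²) = 10235.9 km
Excess = 10235.9 − 9938.9 = 297.0 ≈ 297 km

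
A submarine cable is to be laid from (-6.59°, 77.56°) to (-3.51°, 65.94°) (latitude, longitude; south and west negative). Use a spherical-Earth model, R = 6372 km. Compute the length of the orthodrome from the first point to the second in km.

cos σ = sin φ₁ sin φ₂ + cos φ₁ cos φ₂ cos Δλ
      = sin(-6.59°)sin(-3.51°) + cos(-6.59°)cos(-3.51°)cos(-11.62°) = 0.9782
σ = 11.976° → d = Rσ = 6372·0.20902 = 1332 km

1332 km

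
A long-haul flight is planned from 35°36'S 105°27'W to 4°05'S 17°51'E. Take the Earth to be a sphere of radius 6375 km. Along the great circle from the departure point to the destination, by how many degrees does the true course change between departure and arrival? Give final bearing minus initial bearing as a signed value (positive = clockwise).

At departure: θ₁ = atan2(sin Δλ cos φ₂, cos φ₁ sin φ₂ − sin φ₁ cos φ₂ cos Δλ) = 114.31°
At arrival: θ₂ = atan2(sin Δλ cos φ₁, −cos φ₂ sin φ₁ + sin φ₂ cos φ₁ cos Δλ) = 47.98°
Δθ = θ₂ − θ₁ = -66.3°

-66.3°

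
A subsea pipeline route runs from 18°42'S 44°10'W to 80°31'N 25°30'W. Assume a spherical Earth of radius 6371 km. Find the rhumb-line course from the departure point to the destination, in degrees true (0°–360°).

6.6°

Δψ = ln[tan(π/4+φ₂/2)/tan(π/4+φ₁/2)] = +2.8219
Δλ = +0.3258 rad (taken the short way round)
course = atan2(Δλ, Δψ) = 6.59°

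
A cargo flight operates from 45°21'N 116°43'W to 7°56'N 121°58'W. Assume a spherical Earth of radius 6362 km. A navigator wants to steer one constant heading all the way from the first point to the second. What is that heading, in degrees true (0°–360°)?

187.0°

Δψ = ln[tan(π/4+φ₂/2)/tan(π/4+φ₁/2)] = -0.7511
Δλ = -0.0916 rad (taken the short way round)
course = atan2(Δλ, Δψ) = 186.96°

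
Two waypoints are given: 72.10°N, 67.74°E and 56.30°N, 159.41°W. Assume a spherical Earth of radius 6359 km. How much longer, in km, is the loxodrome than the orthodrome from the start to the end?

1189 km

Great circle: cos σ = sin φ₁ sin φ₂ + cos φ₁ cos φ₂ cos Δλ,  σ = 0.8289 rad → d_gc = 5270.8 km
Rhumb line: Δψ = -0.6539, q = Δφ/Δψ = 0.4217, d_rh = R√(Δφ²+q²Δλ²) = 6460.1 km
Excess = 6460.1 − 5270.8 = 1189.3 ≈ 1189 km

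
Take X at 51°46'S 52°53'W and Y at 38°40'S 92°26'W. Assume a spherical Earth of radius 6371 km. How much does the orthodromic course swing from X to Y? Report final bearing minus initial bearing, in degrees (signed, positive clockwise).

+28.8°

Initial bearing θ₁ = atan2(sin Δλ cos φ₂, cos φ₁ sin φ₂ − sin φ₁ cos φ₂ cos Δλ) = 279.84°
Final bearing θ₂ = (initial bearing from the destination back to the start) + 180° = 308.65°
Δθ = θ₂ − θ₁ = +28.8°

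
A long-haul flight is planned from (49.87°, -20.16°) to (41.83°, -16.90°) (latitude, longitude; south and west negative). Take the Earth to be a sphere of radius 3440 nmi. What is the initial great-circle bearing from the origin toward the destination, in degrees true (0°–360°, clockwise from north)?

163.0°

θ = atan2( sin Δλ·cos φ₂ ,  cos φ₁ sin φ₂ − sin φ₁ cos φ₂ cos Δλ )
  = atan2(+0.0424, -0.1389) = 163.04°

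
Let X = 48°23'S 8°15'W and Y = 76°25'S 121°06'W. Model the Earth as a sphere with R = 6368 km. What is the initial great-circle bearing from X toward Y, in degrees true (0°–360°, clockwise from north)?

θ = atan2( sin Δλ·cos φ₂ ,  cos φ₁ sin φ₂ − sin φ₁ cos φ₂ cos Δλ )
  = atan2(-0.2164, -0.7137) = 196.87°

196.9°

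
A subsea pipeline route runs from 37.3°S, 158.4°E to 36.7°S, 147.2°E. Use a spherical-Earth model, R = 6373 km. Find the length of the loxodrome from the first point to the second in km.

997 km

Δψ = ln[tan(π/4+φ₂/2)/tan(π/4+φ₁/2)] = +0.0131;  Δφ = +0.0105 rad,  Δλ = -0.1955 rad
q = Δφ/Δψ = 0.7986
d = R·√(Δφ² + q²Δλ²) = 6373·0.15646 = 997 km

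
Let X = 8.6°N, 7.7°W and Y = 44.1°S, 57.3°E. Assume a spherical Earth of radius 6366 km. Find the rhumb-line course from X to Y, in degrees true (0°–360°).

Meridional parts: M(φ₁)=+0.1507, M(φ₂)=-0.8593 → ΔM = -1.0100;  Δλ = +1.1345 rad
tan C = Δλ / ΔM = -1.1232 → C = 131.68°

131.7°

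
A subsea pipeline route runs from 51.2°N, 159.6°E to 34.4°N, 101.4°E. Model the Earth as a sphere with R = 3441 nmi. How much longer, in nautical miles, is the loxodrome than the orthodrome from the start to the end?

Great circle: cos σ = sin φ₁ sin φ₂ + cos φ₁ cos φ₂ cos Δλ,  σ = 0.7774 rad → d_gc = 2675.00 nmi
Rhumb line: Δψ = -0.4036, q = Δφ/Δψ = 0.7265, d_rh = R√(Δφ²+q²Δλ²) = 2732.54 nmi
Excess = 2732.54 − 2675.00 = 57.54 ≈ 58 nmi

58 nmi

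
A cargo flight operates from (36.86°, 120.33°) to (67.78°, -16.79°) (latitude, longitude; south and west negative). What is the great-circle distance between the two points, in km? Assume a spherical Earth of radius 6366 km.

cos σ = sin φ₁ sin φ₂ + cos φ₁ cos φ₂ cos Δλ
      = sin(36.86°)sin(67.78°) + cos(36.86°)cos(67.78°)cos(-137.12°) = 0.3336
σ = 70.513° → d = Rσ = 6366·1.23068 = 7835 km

7835 km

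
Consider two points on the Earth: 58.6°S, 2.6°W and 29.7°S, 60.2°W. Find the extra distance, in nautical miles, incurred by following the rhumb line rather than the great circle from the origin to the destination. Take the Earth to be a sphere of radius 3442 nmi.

Great circle: cos σ = sin φ₁ sin φ₂ + cos φ₁ cos φ₂ cos Δλ,  σ = 0.8428 rad → d_gc = 2900.8 nmi
Rhumb line: Δψ = +0.7258, q = Δφ/Δψ = 0.6949, d_rh = R√(Δφ²+q²Δλ²) = 2965.9 nmi
Excess = 2965.9 − 2900.8 = 65.1 ≈ 65 nmi

65 nmi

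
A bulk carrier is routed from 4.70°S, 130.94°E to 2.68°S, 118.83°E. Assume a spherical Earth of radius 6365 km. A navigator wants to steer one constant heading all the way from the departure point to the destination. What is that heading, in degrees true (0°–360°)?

Δψ = ln[tan(π/4+φ₂/2)/tan(π/4+φ₁/2)] = +0.0353
Δλ = -0.2114 rad (taken the short way round)
course = atan2(Δλ, Δψ) = 279.49°

279.5°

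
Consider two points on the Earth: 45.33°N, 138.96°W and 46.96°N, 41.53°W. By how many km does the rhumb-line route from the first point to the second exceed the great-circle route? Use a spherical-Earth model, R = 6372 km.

Great circle: cos σ = sin φ₁ sin φ₂ + cos φ₁ cos φ₂ cos Δλ,  σ = 1.0954 rad → d_gc = 6979.6 km
Rhumb line: Δψ = +0.0411, q = Δφ/Δψ = 0.6928, d_rh = R√(Δφ²+q²Δλ²) = 7508.6 km
Excess = 7508.6 − 6979.6 = 529.0 ≈ 529 km

529 km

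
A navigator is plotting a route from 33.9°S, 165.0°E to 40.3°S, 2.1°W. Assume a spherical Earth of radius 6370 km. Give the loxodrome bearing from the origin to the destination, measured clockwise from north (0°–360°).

Δψ = ln[tan(π/4+φ₂/2)/tan(π/4+φ₁/2)] = -0.1402
Δλ = -2.9164 rad (taken the short way round)
course = atan2(Δλ, Δψ) = 267.25°

267.2°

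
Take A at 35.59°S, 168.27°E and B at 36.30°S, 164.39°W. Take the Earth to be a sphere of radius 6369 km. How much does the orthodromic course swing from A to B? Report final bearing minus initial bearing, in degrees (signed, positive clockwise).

-16.3°

At departure: θ₁ = atan2(sin Δλ cos φ₂, cos φ₁ sin φ₂ − sin φ₁ cos φ₂ cos Δλ) = 99.93°
At arrival: θ₂ = atan2(sin Δλ cos φ₁, −cos φ₂ sin φ₁ + sin φ₂ cos φ₁ cos Δλ) = 83.68°
Δθ = θ₂ − θ₁ = -16.3°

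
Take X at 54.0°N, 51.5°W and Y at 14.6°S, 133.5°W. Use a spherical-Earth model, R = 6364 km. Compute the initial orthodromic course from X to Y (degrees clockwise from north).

θ = atan2( sin Δλ·cos φ₂ ,  cos φ₁ sin φ₂ − sin φ₁ cos φ₂ cos Δλ )
  = atan2(-0.9583, -0.2571) = 254.98°

255.0°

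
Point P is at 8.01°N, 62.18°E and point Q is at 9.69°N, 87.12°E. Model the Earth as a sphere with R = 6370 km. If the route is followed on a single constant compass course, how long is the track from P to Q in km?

2746 km

Δψ = ln[tan(π/4+φ₂/2)/tan(π/4+φ₁/2)] = +0.0297;  Δφ = +0.0293 rad,  Δλ = +0.4353 rad
q = Δφ/Δψ = 0.9881
d = R·√(Δφ² + q²Δλ²) = 6370·0.43109 = 2746 km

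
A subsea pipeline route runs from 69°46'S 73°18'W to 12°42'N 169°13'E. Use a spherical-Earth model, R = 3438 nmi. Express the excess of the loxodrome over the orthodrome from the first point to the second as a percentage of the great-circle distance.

Great circle: σ = 1.9412 rad → d_gc = Rσ = 6673.8 nmi
Rhumb: Δφ = +1.4393, Δλ = -2.0505, Δψ = +1.9471, q = Δφ/Δψ = 0.7392 → d_rh = R√(Δφ²+q²Δλ²) = 7186.3 nmi
Excess = (7186.3 − 6673.8) / 6673.8 = 512.5 / 6673.8 = 7.68% ≈ 7.7%

7.7%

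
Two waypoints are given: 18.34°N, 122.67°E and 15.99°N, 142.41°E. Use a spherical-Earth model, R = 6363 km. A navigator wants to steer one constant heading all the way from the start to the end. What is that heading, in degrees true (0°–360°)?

Meridional parts: M(φ₁)=+0.3257, M(φ₂)=+0.2828 → ΔM = -0.0429;  Δλ = +0.3445 rad
tan C = Δλ / ΔM = -8.0252 → C = 97.10°

97.1°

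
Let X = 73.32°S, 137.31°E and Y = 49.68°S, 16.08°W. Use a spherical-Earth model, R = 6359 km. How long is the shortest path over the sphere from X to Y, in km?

Haversine: a = sin²(Δφ/2)+cos φ₁ cos φ₂ sin²(Δλ/2) = 0.21784;  σ = 2·atan2(√a,√(1−a))
σ = 55.646° → d = Rσ = 6359·0.97120 = 6176 km

6176 km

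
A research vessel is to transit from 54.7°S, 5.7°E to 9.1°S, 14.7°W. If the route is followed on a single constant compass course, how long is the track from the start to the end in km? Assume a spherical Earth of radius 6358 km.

Rhumb course C = atan2(Δλ, Δψ) with Δψ = ln[tan(π/4+φ₂/2)/tan(π/4+φ₁/2)] = +0.9856, Δλ = -0.3560 → C = 340.14°
d = R·|Δφ| / |cos C| = 6358·0.79587 / 0.94052 = 5380 km

5380 km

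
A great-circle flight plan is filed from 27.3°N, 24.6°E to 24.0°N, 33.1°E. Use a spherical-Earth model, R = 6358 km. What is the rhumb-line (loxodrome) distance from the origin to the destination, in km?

926 km

Δψ = ln[tan(π/4+φ₂/2)/tan(π/4+φ₁/2)] = -0.0639;  Δφ = -0.0576 rad,  Δλ = +0.1484 rad
q = Δφ/Δψ = 0.9013
d = R·√(Δφ² + q²Δλ²) = 6358·0.14558 = 926 km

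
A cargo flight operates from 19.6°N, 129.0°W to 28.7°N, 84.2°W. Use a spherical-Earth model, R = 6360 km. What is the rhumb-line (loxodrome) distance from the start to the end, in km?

4642 km

Rhumb course C = atan2(Δλ, Δψ) with Δψ = ln[tan(π/4+φ₂/2)/tan(π/4+φ₁/2)] = +0.1743, Δλ = +0.7819 → C = 77.43°
d = R·|Δφ| / |cos C| = 6360·0.15882 / 0.21760 = 4642 km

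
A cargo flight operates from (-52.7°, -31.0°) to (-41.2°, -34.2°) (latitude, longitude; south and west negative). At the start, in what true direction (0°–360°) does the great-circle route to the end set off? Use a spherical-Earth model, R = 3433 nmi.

348.0°

θ = atan2( sin Δλ·cos φ₂ ,  cos φ₁ sin φ₂ − sin φ₁ cos φ₂ cos Δλ )
  = atan2(-0.0420, +0.1984) = 348.05°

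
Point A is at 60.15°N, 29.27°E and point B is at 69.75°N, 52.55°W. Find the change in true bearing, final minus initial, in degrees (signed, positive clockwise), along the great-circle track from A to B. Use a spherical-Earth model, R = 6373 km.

At departure: θ₁ = atan2(sin Δλ cos φ₂, cos φ₁ sin φ₂ − sin φ₁ cos φ₂ cos Δλ) = 321.08°
At arrival: θ₂ = atan2(sin Δλ cos φ₁, −cos φ₂ sin φ₁ + sin φ₂ cos φ₁ cos Δλ) = 244.62°
Δθ = θ₂ − θ₁ = -76.5°

-76.5°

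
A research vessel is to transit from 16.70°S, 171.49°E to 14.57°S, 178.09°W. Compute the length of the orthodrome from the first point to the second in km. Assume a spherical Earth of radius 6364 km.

1139 km

Haversine: a = sin²(Δφ/2)+cos φ₁ cos φ₂ sin²(Δλ/2) = 0.00799;  σ = 2·atan2(√a,√(1−a))
σ = 10.256° → d = Rσ = 6364·0.17901 = 1139 km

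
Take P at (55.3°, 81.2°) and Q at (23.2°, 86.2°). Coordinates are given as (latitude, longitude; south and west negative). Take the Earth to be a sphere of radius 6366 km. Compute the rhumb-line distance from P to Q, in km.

3591 km

Δψ = ln[tan(π/4+φ₂/2)/tan(π/4+φ₁/2)] = -0.7469;  Δφ = -0.5603 rad,  Δλ = +0.0873 rad
q = Δφ/Δψ = 0.7501
d = R·√(Δφ² + q²Δλ²) = 6366·0.56406 = 3591 km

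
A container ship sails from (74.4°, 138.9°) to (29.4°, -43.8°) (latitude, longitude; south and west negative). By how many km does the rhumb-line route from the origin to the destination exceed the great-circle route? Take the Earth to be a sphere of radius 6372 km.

Great circle: cos σ = sin φ₁ sin φ₂ + cos φ₁ cos φ₂ cos Δλ,  σ = 1.3297 rad → d_gc = 8472.7 km
Rhumb line: Δψ = -1.4506, q = Δφ/Δψ = 0.5414, d_rh = R√(Δφ²+q²Δλ²) = 11790.4 km
Excess = 11790.4 − 8472.7 = 3317.7 ≈ 3318 km

3318 km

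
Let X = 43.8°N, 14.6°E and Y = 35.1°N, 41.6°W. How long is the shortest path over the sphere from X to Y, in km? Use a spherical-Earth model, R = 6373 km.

4828 km

cos σ = sin φ₁ sin φ₂ + cos φ₁ cos φ₂ cos Δλ
      = sin(43.80°)sin(35.10°) + cos(43.80°)cos(35.10°)cos(-56.20°) = 0.7265
σ = 43.408° → d = Rσ = 6373·0.75761 = 4828 km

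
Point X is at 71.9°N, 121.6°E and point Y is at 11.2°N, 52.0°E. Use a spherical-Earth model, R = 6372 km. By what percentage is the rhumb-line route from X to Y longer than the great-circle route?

Great circle: σ = 1.2757 rad → d_gc = Rσ = 8128.6 km
Rhumb: Δφ = -1.0594, Δλ = -1.2147, Δψ = -1.6404, q = Δφ/Δψ = 0.6458 → d_rh = R√(Δφ²+q²Δλ²) = 8400.1 km
Excess = (8400.1 − 8128.6) / 8128.6 = 271.5 / 8128.6 = 3.34% ≈ 3.3%

3.3%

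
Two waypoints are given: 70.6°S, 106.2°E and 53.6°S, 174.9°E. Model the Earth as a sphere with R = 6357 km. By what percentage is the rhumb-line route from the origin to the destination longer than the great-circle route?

5.0%

Great circle: σ = 0.5903 rad → d_gc = Rσ = 3752.3 km
Rhumb: Δφ = +0.2967, Δλ = +1.1990, Δψ = +0.6541, q = Δφ/Δψ = 0.4536 → d_rh = R√(Δφ²+q²Δλ²) = 3938.4 km
Excess = (3938.4 − 3752.3) / 3752.3 = 186.1 / 3752.3 = 4.96% ≈ 5.0%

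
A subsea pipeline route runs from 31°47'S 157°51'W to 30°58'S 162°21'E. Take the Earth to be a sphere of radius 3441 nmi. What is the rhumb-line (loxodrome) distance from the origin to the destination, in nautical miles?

2041 nmi

Δψ = ln[tan(π/4+φ₂/2)/tan(π/4+φ₁/2)] = +0.0167;  Δφ = +0.0143 rad,  Δλ = -0.6946 rad
q = Δφ/Δψ = 0.8538
d = R·√(Δφ² + q²Δλ²) = 3441·0.59323 = 2041 nmi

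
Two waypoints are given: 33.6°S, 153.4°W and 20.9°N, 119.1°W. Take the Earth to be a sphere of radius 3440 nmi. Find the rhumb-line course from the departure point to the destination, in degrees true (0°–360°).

Meridional parts: M(φ₁)=-0.6233, M(φ₂)=+0.3731 → ΔM = +0.9964;  Δλ = +0.5986 rad
tan C = Δλ / ΔM = +0.6008 → C = 31.00°

31.0°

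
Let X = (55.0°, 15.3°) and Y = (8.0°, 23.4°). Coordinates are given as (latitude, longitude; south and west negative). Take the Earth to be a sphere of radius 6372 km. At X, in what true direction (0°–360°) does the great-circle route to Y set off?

169.1°

θ = atan2( sin Δλ·cos φ₂ ,  cos φ₁ sin φ₂ − sin φ₁ cos φ₂ cos Δλ )
  = atan2(+0.1395, -0.7233) = 169.08°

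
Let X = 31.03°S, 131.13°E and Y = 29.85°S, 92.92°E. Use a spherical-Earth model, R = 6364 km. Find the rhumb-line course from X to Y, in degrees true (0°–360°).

272.1°

Meridional parts: M(φ₁)=-0.5702, M(φ₂)=-0.5463 → ΔM = +0.0239;  Δλ = -0.6669 rad
tan C = Δλ / ΔM = -27.9171 → C = 272.05°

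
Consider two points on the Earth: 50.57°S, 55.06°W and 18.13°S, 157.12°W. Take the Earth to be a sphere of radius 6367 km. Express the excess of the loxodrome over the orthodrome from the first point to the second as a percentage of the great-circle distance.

Great circle: σ = 1.4563 rad → d_gc = Rσ = 9272.3 km
Rhumb: Δφ = +0.5662, Δλ = -1.7813, Δψ = +0.7044, q = Δφ/Δψ = 0.8038 → d_rh = R√(Δφ²+q²Δλ²) = 9802.8 km
Excess = (9802.8 − 9272.3) / 9272.3 = 530.5 / 9272.3 = 5.72% ≈ 5.7%

5.7%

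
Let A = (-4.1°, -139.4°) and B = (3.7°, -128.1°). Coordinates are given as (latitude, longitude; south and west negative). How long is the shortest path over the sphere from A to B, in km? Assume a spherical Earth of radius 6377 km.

1527 km

cos σ = sin φ₁ sin φ₂ + cos φ₁ cos φ₂ cos Δλ
      = sin(-4.10°)sin(3.70°) + cos(-4.10°)cos(3.70°)cos(11.30°) = 0.9715
σ = 13.723° → d = Rσ = 6377·0.23952 = 1527 km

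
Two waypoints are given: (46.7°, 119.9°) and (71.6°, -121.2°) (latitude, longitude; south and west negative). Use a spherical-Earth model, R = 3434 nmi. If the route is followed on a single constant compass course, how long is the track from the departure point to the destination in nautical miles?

3763 nmi

Δψ = ln[tan(π/4+φ₂/2)/tan(π/4+φ₁/2)] = +0.8964;  Δφ = +0.4346 rad,  Δλ = +2.0752 rad
q = Δφ/Δψ = 0.4848
d = R·√(Δφ² + q²Δλ²) = 3434·1.09593 = 3763 nmi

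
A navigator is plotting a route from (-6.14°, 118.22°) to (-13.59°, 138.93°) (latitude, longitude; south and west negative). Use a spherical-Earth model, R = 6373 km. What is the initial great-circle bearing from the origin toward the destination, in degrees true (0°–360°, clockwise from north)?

N = sin Δλ·cos φ₂ = +0.3437;  D = cos φ₁ sin φ₂ − sin φ₁ cos φ₂ cos Δλ = -0.1364
initial course = atan2(N, D) = 111.64°

111.6°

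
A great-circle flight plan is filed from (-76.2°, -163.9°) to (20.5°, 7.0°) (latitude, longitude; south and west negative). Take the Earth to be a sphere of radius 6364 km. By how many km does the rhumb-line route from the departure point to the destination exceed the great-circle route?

Great circle: cos σ = sin φ₁ sin φ₂ + cos φ₁ cos φ₂ cos Δλ,  σ = 2.1660 rad → d_gc = 13784.7 km
Rhumb line: Δψ = +2.4775, q = Δφ/Δψ = 0.6812, d_rh = R√(Δφ²+q²Δλ²) = 16810.0 km
Excess = 16810.0 − 13784.7 = 3025.3 ≈ 3025 km

3025 km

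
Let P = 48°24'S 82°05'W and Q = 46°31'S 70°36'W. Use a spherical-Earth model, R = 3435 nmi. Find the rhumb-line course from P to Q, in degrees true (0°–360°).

76.4°

Meridional parts: M(φ₁)=-0.9679, M(φ₂)=-0.9193 → ΔM = +0.0486;  Δλ = +0.2004 rad
tan C = Δλ / ΔM = +4.1219 → C = 76.36°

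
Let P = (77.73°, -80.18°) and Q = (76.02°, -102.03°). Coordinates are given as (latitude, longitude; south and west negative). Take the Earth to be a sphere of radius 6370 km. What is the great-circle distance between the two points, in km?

Haversine: a = sin²(Δφ/2)+cos φ₁ cos φ₂ sin²(Δλ/2) = 0.00207;  σ = 2·atan2(√a,√(1−a))
σ = 5.211° → d = Rσ = 6370·0.09096 = 579 km

579 km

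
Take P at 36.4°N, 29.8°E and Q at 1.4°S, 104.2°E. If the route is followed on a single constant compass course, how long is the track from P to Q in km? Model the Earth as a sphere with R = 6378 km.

8796 km

Rhumb course C = atan2(Δλ, Δψ) with Δψ = ln[tan(π/4+φ₂/2)/tan(π/4+φ₁/2)] = -0.7074, Δλ = +1.2985 → C = 118.58°
d = R·|Δφ| / |cos C| = 6378·0.65973 / 0.47837 = 8796 km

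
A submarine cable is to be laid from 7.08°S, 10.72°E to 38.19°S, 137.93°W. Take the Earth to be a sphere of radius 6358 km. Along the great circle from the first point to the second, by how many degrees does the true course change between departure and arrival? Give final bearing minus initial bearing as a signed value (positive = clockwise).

At departure: θ₁ = atan2(sin Δλ cos φ₂, cos φ₁ sin φ₂ − sin φ₁ cos φ₂ cos Δλ) = 210.42°
At arrival: θ₂ = atan2(sin Δλ cos φ₁, −cos φ₂ sin φ₁ + sin φ₂ cos φ₁ cos Δλ) = 320.25°
Δθ = θ₂ − θ₁ = +109.8°

+109.8°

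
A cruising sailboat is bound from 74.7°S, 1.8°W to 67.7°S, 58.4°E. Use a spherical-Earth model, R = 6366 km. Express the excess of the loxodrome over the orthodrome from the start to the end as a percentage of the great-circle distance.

4.3%

Great circle: σ = 0.3417 rad → d_gc = Rσ = 2175.4 km
Rhumb: Δφ = +0.1222, Δλ = +1.0507, Δψ = +0.3835, q = Δφ/Δψ = 0.3186 → d_rh = R√(Δφ²+q²Δλ²) = 2268.3 km
Excess = (2268.3 − 2175.4) / 2175.4 = 92.9 / 2175.4 = 4.27% ≈ 4.3%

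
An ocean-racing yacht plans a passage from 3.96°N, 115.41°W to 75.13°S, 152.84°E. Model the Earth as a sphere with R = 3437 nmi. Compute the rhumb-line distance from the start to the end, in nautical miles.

5961 nmi

Rhumb course C = atan2(Δλ, Δψ) with Δψ = ln[tan(π/4+φ₂/2)/tan(π/4+φ₁/2)] = -2.1056, Δλ = -1.6013 → C = 217.25°
d = R·|Δφ| / |cos C| = 3437·1.38038 / 0.79596 = 5961 nmi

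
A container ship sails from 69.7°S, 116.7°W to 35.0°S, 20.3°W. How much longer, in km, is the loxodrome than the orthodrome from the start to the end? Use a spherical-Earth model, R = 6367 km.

577 km

Great circle: cos σ = sin φ₁ sin φ₂ + cos φ₁ cos φ₂ cos Δλ,  σ = 1.0399 rad → d_gc = 6621.3 km
Rhumb line: Δψ = +1.0674, q = Δφ/Δψ = 0.5674, d_rh = R√(Δφ²+q²Δλ²) = 7198.2 km
Excess = 7198.2 − 6621.3 = 576.9 ≈ 577 km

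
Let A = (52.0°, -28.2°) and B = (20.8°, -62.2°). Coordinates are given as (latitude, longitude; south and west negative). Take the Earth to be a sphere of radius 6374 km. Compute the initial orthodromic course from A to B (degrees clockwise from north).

N = sin Δλ·cos φ₂ = -0.5227;  D = cos φ₁ sin φ₂ − sin φ₁ cos φ₂ cos Δλ = -0.3921
initial course = atan2(N, D) = 233.13°

233.1°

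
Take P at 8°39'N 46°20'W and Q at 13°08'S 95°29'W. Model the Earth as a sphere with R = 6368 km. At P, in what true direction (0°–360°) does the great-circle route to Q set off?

θ = atan2( sin Δλ·cos φ₂ ,  cos φ₁ sin φ₂ − sin φ₁ cos φ₂ cos Δλ )
  = atan2(-0.7366, -0.3204) = 246.49°

246.5°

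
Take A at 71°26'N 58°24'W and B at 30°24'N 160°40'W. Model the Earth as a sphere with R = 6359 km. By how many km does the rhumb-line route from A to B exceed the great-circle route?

700 km

Great circle: cos σ = sin φ₁ sin φ₂ + cos φ₁ cos φ₂ cos Δλ,  σ = 1.1359 rad → d_gc = 7223.0 km
Rhumb line: Δψ = -1.2538, q = Δφ/Δψ = 0.5712, d_rh = R√(Δφ²+q²Δλ²) = 7922.7 km
Excess = 7922.7 − 7223.0 = 699.7 ≈ 700 km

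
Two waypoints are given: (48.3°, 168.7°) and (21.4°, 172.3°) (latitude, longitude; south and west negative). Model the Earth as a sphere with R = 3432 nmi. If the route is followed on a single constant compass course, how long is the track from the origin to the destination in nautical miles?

Δψ = ln[tan(π/4+φ₂/2)/tan(π/4+φ₁/2)] = -0.5828;  Δφ = -0.4695 rad,  Δλ = +0.0628 rad
q = Δφ/Δψ = 0.8056
d = R·√(Δφ² + q²Δλ²) = 3432·0.47221 = 1621 nmi

1621 nmi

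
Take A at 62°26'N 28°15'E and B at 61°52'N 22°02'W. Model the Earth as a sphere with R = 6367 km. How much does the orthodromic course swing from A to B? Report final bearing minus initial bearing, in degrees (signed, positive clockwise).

Initial bearing θ₁ = atan2(sin Δλ cos φ₂, cos φ₁ sin φ₂ − sin φ₁ cos φ₂ cos Δλ) = 291.24°
Final bearing θ₂ = (initial bearing from the destination back to the start) + 180° = 246.17°
Δθ = θ₂ − θ₁ = -45.1°

-45.1°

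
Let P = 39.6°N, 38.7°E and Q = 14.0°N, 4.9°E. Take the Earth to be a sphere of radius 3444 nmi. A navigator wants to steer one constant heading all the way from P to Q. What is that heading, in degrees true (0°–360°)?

Meridional parts: M(φ₁)=+0.7538, M(φ₂)=+0.2468 → ΔM = -0.5070;  Δλ = -0.5899 rad
tan C = Δλ / ΔM = +1.1635 → C = 229.32°

229.3°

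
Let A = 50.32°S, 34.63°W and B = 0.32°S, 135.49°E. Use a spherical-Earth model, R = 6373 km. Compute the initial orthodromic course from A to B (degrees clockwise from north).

θ = atan2( sin Δλ·cos φ₂ ,  cos φ₁ sin φ₂ − sin φ₁ cos φ₂ cos Δλ )
  = atan2(+0.1716, -0.7618) = 167.31°

167.3°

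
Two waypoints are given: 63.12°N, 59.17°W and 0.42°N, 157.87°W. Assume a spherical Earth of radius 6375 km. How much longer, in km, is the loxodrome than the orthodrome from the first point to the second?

541 km

Great circle: cos σ = sin φ₁ sin φ₂ + cos φ₁ cos φ₂ cos Δλ,  σ = 1.6327 rad → d_gc = 10408.4 km
Rhumb line: Δψ = -1.4241, q = Δφ/Δψ = 0.7684, d_rh = R√(Δφ²+q²Δλ²) = 10949.1 km
Excess = 10949.1 − 10408.4 = 540.7 ≈ 541 km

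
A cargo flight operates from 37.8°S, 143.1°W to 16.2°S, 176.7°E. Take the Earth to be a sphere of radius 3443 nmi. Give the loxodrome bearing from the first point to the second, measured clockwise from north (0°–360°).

301.3°

Δψ = ln[tan(π/4+φ₂/2)/tan(π/4+φ₁/2)] = +0.4270
Δλ = -0.7016 rad (taken the short way round)
course = atan2(Δλ, Δψ) = 301.32°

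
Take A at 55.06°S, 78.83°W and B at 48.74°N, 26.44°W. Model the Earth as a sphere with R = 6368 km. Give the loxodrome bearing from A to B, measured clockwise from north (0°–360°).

Δψ = ln[tan(π/4+φ₂/2)/tan(π/4+φ₁/2)] = +2.1330
Δλ = +0.9144 rad (taken the short way round)
course = atan2(Δλ, Δψ) = 23.20°

23.2°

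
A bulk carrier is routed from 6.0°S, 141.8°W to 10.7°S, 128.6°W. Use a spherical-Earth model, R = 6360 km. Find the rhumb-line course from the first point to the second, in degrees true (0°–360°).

Meridional parts: M(φ₁)=-0.1049, M(φ₂)=-0.1878 → ΔM = -0.0829;  Δλ = +0.2304 rad
tan C = Δλ / ΔM = -2.7779 → C = 109.80°

109.8°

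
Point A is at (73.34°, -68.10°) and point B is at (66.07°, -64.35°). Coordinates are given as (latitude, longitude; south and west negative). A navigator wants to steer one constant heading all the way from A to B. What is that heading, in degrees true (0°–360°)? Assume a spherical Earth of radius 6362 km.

170.0°

Δψ = ln[tan(π/4+φ₂/2)/tan(π/4+φ₁/2)] = -0.3697
Δλ = +0.0654 rad (taken the short way round)
course = atan2(Δλ, Δψ) = 169.96°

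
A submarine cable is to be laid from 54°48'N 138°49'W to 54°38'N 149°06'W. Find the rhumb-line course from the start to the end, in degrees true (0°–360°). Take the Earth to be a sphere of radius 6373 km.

Meridional parts: M(φ₁)=+1.1482, M(φ₂)=+1.1431 → ΔM = -0.0050;  Δλ = -0.1795 rad
tan C = Δλ / ΔM = +35.6391 → C = 268.39°

268.4°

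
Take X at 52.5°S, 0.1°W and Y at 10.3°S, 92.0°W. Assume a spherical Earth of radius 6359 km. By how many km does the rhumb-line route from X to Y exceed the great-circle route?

Great circle: cos σ = sin φ₁ sin φ₂ + cos φ₁ cos φ₂ cos Δλ,  σ = 1.4485 rad → d_gc = 9211.0 km
Rhumb line: Δψ = +0.8997, q = Δφ/Δψ = 0.8187, d_rh = R√(Δφ²+q²Δλ²) = 9573.9 km
Excess = 9573.9 − 9211.0 = 362.9 ≈ 363 km

363 km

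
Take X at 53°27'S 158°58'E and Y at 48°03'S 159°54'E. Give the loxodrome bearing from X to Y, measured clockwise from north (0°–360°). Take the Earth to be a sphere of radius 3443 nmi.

6.2°

Meridional parts: M(φ₁)=-1.1080, M(φ₂)=-0.9588 → ΔM = +0.1492;  Δλ = +0.0163 rad
tan C = Δλ / ΔM = +0.1092 → C = 6.23°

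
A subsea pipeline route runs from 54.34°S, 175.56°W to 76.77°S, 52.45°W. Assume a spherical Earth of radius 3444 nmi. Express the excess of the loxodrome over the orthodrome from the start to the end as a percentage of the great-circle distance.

18.6%

Great circle: σ = 0.7698 rad → d_gc = Rσ = 2651.2 nmi
Rhumb: Δφ = -0.3915, Δλ = +2.1487, Δψ = -1.0201, q = Δφ/Δψ = 0.3838 → d_rh = R√(Δφ²+q²Δλ²) = 3143.6 nmi
Excess = (3143.6 − 2651.2) / 2651.2 = 492.4 / 2651.2 = 18.57% ≈ 18.6%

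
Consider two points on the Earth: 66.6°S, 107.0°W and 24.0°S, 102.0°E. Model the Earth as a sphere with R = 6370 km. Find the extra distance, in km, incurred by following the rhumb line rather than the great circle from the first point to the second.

2255 km

Great circle: cos σ = sin φ₁ sin φ₂ + cos φ₁ cos φ₂ cos Δλ,  σ = 1.5148 rad → d_gc = 9649.3 km
Rhumb line: Δψ = +1.1429, q = Δφ/Δψ = 0.6505, d_rh = R√(Δφ²+q²Δλ²) = 11903.9 km
Excess = 11903.9 − 9649.3 = 2254.6 ≈ 2255 km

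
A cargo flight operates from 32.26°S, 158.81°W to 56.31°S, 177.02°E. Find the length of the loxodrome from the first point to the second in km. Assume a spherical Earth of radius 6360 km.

Rhumb course C = atan2(Δλ, Δψ) with Δψ = ln[tan(π/4+φ₂/2)/tan(π/4+φ₁/2)] = -0.5994, Δλ = -0.4218 → C = 215.14°
d = R·|Δφ| / |cos C| = 6360·0.41975 / 0.81777 = 3265 km

3265 km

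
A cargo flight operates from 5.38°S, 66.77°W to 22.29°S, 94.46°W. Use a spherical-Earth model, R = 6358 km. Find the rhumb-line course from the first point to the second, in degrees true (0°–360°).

237.7°

Meridional parts: M(φ₁)=-0.0940, M(φ₂)=-0.3992 → ΔM = -0.3052;  Δλ = -0.4833 rad
tan C = Δλ / ΔM = +1.5835 → C = 237.73°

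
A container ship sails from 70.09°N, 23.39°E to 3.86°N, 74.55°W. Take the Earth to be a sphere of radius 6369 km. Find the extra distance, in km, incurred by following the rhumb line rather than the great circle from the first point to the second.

Great circle: cos σ = sin φ₁ sin φ₂ + cos φ₁ cos φ₂ cos Δλ,  σ = 1.5544 rad → d_gc = 9900.20 km
Rhumb line: Δψ = -1.6726, q = Δφ/Δψ = 0.6911, d_rh = R√(Δφ²+q²Δλ²) = 10526.71 km
Excess = 10526.71 − 9900.20 = 626.51 ≈ 627 km

627 km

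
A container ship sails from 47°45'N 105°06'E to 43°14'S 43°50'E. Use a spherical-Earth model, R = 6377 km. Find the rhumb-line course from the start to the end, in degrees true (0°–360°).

210.9°

Δψ = ln[tan(π/4+φ₂/2)/tan(π/4+φ₁/2)] = -1.7894
Δλ = -1.0693 rad (taken the short way round)
course = atan2(Δλ, Δψ) = 210.86°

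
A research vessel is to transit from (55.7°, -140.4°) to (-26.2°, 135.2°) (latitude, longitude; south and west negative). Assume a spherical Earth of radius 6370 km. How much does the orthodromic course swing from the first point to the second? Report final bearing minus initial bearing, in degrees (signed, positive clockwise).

-34.0°

At departure: θ₁ = atan2(sin Δλ cos φ₂, cos φ₁ sin φ₂ − sin φ₁ cos φ₂ cos Δλ) = 250.22°
At arrival: θ₂ = atan2(sin Δλ cos φ₁, −cos φ₂ sin φ₁ + sin φ₂ cos φ₁ cos Δλ) = 216.23°
Δθ = θ₂ − θ₁ = -34.0°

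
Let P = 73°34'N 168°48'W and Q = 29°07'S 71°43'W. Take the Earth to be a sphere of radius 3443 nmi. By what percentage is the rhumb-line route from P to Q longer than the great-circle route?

Great circle: σ = 2.0912 rad → d_gc = Rσ = 7199.8 nmi
Rhumb: Δφ = -1.7922, Δλ = +1.6944, Δψ = -2.4668, q = Δφ/Δψ = 0.7265 → d_rh = R√(Δφ²+q²Δλ²) = 7485.9 nmi
Excess = (7485.9 − 7199.8) / 7199.8 = 286.1 / 7199.8 = 3.97% ≈ 4.0%

4.0%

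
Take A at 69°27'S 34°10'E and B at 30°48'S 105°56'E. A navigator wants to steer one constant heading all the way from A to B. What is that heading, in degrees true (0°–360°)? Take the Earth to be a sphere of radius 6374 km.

Δψ = ln[tan(π/4+φ₂/2)/tan(π/4+φ₁/2)] = +1.1422
Δλ = +1.2526 rad (taken the short way round)
course = atan2(Δλ, Δψ) = 47.64°

47.6°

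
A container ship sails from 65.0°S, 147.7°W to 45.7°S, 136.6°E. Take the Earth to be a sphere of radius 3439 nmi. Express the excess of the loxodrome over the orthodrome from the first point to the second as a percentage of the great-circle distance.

Great circle: σ = 0.7648 rad → d_gc = Rσ = 2630.0 nmi
Rhumb: Δφ = +0.3368, Δλ = -1.3212, Δψ = +0.6077, q = Δφ/Δψ = 0.5543 → d_rh = R√(Δφ²+q²Δλ²) = 2772.2 nmi
Excess = (2772.2 − 2630.0) / 2630.0 = 142.2 / 2630.0 = 5.41% ≈ 5.4%

5.4%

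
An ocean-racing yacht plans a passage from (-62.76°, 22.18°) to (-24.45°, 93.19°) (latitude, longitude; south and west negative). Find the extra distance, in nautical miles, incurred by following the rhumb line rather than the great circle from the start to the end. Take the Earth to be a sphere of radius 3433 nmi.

126 nmi

Great circle: cos σ = sin φ₁ sin φ₂ + cos φ₁ cos φ₂ cos Δλ,  σ = 1.0431 rad → d_gc = 3580.8 nmi
Rhumb line: Δψ = +0.9773, q = Δφ/Δψ = 0.6842, d_rh = R√(Δφ²+q²Δλ²) = 3707.1 nmi
Excess = 3707.1 − 3580.8 = 126.3 ≈ 126 nmi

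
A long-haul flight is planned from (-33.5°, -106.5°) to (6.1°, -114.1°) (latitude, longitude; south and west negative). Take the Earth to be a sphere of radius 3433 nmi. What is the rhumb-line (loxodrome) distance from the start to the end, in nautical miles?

2412 nmi

Rhumb course C = atan2(Δλ, Δψ) with Δψ = ln[tan(π/4+φ₂/2)/tan(π/4+φ₁/2)] = +0.7278, Δλ = -0.1326 → C = 349.67°
d = R·|Δφ| / |cos C| = 3433·0.69115 / 0.98380 = 2412 nmi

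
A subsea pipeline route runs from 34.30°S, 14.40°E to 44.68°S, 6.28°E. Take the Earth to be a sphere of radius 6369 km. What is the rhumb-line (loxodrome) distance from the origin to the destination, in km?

1347 km

Δψ = ln[tan(π/4+φ₂/2)/tan(π/4+φ₁/2)] = -0.2355;  Δφ = -0.1812 rad,  Δλ = -0.1417 rad
q = Δφ/Δψ = 0.7692
d = R·√(Δφ² + q²Δλ²) = 6369·0.21144 = 1347 km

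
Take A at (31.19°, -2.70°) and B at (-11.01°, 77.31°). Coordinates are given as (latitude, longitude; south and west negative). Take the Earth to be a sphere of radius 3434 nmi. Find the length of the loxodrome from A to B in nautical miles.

Rhumb course C = atan2(Δλ, Δψ) with Δψ = ln[tan(π/4+φ₂/2)/tan(π/4+φ₁/2)] = -0.7668, Δλ = +1.3964 → C = 118.77°
d = R·|Δφ| / |cos C| = 3434·0.73653 / 0.48132 = 5255 nmi

5255 nmi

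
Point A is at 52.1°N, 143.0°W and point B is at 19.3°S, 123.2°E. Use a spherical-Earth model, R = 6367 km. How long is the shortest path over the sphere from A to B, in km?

Haversine: a = sin²(Δφ/2)+cos φ₁ cos φ₂ sin²(Δλ/2) = 0.64961;  σ = 2·atan2(√a,√(1−a))
σ = 107.411° → d = Rσ = 6367·1.87468 = 11936 km

11936 km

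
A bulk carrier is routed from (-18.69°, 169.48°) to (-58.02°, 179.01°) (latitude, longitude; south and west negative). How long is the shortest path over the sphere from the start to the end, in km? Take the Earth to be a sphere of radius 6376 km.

cos σ = sin φ₁ sin φ₂ + cos φ₁ cos φ₂ cos Δλ
      = sin(-18.69°)sin(-58.02°) + cos(-18.69°)cos(-58.02°)cos(9.53°) = 0.7666
σ = 39.952° → d = Rσ = 6376·0.69729 = 4446 km

4446 km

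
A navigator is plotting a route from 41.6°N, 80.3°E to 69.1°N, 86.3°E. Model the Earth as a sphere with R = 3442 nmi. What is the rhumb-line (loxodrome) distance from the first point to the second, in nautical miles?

1663 nmi

Rhumb course C = atan2(Δλ, Δψ) with Δψ = ln[tan(π/4+φ₂/2)/tan(π/4+φ₁/2)] = +0.8906, Δλ = +0.1047 → C = 6.71°
d = R·|Δφ| / |cos C| = 3442·0.47997 / 0.99316 = 1663 nmi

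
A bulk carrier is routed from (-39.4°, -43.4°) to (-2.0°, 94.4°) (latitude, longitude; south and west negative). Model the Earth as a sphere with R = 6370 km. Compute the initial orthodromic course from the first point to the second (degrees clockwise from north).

θ = atan2( sin Δλ·cos φ₂ ,  cos φ₁ sin φ₂ − sin φ₁ cos φ₂ cos Δλ )
  = atan2(+0.6713, -0.4969) = 126.51°

126.5°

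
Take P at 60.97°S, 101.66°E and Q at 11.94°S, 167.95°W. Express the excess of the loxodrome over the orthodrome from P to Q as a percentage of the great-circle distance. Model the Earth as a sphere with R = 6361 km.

Great circle: σ = 1.3922 rad → d_gc = Rσ = 8855.7 km
Rhumb: Δφ = +0.8557, Δλ = +1.5776, Δψ = +1.1414, q = Δφ/Δψ = 0.7497 → d_rh = R√(Δφ²+q²Δλ²) = 9286.2 km
Excess = (9286.2 − 8855.7) / 8855.7 = 430.5 / 8855.7 = 4.86% ≈ 4.9%

4.9%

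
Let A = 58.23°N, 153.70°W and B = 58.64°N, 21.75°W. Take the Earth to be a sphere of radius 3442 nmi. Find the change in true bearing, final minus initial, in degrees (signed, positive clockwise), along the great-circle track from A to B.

+124.8°

At departure: θ₁ = atan2(sin Δλ cos φ₂, cos φ₁ sin φ₂ − sin φ₁ cos φ₂ cos Δλ) = 27.44°
At arrival: θ₂ = atan2(sin Δλ cos φ₁, −cos φ₂ sin φ₁ + sin φ₂ cos φ₁ cos Δλ) = 152.21°
Δθ = θ₂ − θ₁ = +124.8°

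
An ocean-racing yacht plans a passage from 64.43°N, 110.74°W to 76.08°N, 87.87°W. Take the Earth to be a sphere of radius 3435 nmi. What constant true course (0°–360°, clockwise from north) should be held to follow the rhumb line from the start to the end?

Meridional parts: M(φ₁)=+1.4832, M(φ₂)=+2.1031 → ΔM = +0.6200;  Δλ = +0.3992 rad
tan C = Δλ / ΔM = +0.6439 → C = 32.78°

32.8°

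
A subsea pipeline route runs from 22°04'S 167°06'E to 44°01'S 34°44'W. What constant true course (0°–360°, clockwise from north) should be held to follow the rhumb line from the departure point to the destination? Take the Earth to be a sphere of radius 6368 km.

Δψ = ln[tan(π/4+φ₂/2)/tan(π/4+φ₁/2)] = -0.4623
Δλ = +2.7605 rad (taken the short way round)
course = atan2(Δλ, Δψ) = 99.51°

99.5°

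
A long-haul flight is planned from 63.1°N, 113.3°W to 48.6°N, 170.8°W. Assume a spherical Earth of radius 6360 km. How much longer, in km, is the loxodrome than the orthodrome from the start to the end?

114 km

Great circle: cos σ = sin φ₁ sin φ₂ + cos φ₁ cos φ₂ cos Δλ,  σ = 0.5922 rad → d_gc = 3766.5 km
Rhumb line: Δψ = -0.4574, q = Δφ/Δψ = 0.5532, d_rh = R√(Δφ²+q²Δλ²) = 3880.7 km
Excess = 3880.7 − 3766.5 = 114.2 ≈ 114 km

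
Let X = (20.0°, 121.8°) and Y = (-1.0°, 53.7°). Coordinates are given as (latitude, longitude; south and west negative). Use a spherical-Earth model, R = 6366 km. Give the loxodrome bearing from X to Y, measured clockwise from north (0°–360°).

252.5°

Δψ = ln[tan(π/4+φ₂/2)/tan(π/4+φ₁/2)] = -0.3738
Δλ = -1.1886 rad (taken the short way round)
course = atan2(Δλ, Δψ) = 252.54°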